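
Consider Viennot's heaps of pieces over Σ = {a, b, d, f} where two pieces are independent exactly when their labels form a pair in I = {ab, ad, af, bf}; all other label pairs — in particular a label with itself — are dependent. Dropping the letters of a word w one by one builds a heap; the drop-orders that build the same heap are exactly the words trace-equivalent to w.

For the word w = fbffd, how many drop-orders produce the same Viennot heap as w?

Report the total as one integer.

4

piece 0:f — minimal
piece 1:b — minimal
piece 2:f rests on {0:f}
piece 3:f rests on {2:f}
piece 4:d rests on {1:b, 3:f}
minimal pieces: {0:f, 1:b}
ways to finish when only these pieces remain (= sum over removing one remaining piece with nothing left below it):
  1 left: {4}→1
  2 left: {1,4}→1  {3,4}→1
  3 left: {1,3,4}→2  {2,3,4}→1
  placing 0:f first → 3 extensions
  placing 1:b first → 1 extensions
total linear extensions = 4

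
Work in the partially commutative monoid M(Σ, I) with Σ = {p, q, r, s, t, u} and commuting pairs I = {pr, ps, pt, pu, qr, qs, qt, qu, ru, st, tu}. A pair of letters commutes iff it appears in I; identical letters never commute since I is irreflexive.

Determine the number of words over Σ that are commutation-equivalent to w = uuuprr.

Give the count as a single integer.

60

0(u) covers ∅
1(u) covers 0:u
2(u) covers 1:u
3(p) covers ∅
4(r) covers ∅
5(r) covers 4:r
floor of heap: 0:u, 3:p, 4:r
completions by unplaced set U, small U first (add the entries for U minus each lowest piece of U):
  |U|=1: {2}:1  {3}:1  {5}:1
  |U|=2: {1,2}:1  {2,3}:2  {2,5}:2  {3,5}:2  {4,5}:1
  |U|=3: {0,1,2}:1  {1,2,3}:3  {1,2,5}:3  {2,3,5}:6  {2,4,5}:3  {3,4,5}:3
  |U|=4: {0,1,2,3}:4  {0,1,2,5}:4  {1,2,3,5}:12  {1,2,4,5}:6  {2,3,4,5}:12
  start at 0(u): 30
  start at 3(p): 10
  start at 4(r): 20
sum over floor = 60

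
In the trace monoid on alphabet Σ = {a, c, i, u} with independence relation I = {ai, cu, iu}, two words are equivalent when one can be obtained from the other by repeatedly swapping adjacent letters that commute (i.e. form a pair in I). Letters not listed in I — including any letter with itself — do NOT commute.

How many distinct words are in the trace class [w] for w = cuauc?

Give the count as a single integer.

4

#0=c has no predecessor
#1=u has no predecessor
#2=a depends on [0:c, 1:u]
#3=u depends on [2:a]
#4=c depends on [2:a]
sources: [0:c, 1:u]
N(rest) = Σ N(rest − s) over sources s of rest; N(one piece) = 1:
  size 1 → [3]=1  [4]=1
  size 2 → [3,4]=2
  size 3 → [2,3,4]=2
  first=0(c) contributes 2
  first=1(u) contributes 2
|[w]| = 4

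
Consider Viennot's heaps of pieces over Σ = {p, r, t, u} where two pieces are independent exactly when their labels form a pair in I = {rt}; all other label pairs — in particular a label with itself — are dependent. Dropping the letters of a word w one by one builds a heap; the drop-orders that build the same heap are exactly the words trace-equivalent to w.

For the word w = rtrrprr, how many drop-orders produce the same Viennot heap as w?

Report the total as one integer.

4

0(r) covers ∅
1(t) covers ∅
2(r) covers 0:r
3(r) covers 2:r
4(p) covers 1:t, 3:r
5(r) covers 4:p
6(r) covers 5:r
floor of heap: 0:r, 1:t
completions by unplaced set U, small U first (add the entries for U minus each lowest piece of U):
  |U|=1: {6}:1
  |U|=2: {5,6}:1
  |U|=3: {4,5,6}:1
  |U|=4: {1,4,5,6}:1  {3,4,5,6}:1
  |U|=5: {1,3,4,5,6}:2  {2,3,4,5,6}:1
  start at 0(r): 3
  start at 1(t): 1
sum over floor = 4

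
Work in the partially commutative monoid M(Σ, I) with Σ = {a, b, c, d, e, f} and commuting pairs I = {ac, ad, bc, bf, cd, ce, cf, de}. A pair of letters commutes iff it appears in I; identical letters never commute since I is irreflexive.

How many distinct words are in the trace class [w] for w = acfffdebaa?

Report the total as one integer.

20

0(a) covers ∅
1(c) covers ∅
2(f) covers 0:a
3(f) covers 2:f
4(f) covers 3:f
5(d) covers 4:f
6(e) covers 4:f
7(b) covers 5:d, 6:e
8(a) covers 7:b
9(a) covers 8:a
floor of heap: 0:a, 1:c
completions by unplaced set U, small U first (add the entries for U minus each lowest piece of U):
  |U|=1: {1}:1  {9}:1
  |U|=2: {1,9}:2  {8,9}:1
  |U|=3: {1,8,9}:3  {7,8,9}:1
  |U|=4: {1,7,8,9}:4  {5,7,8,9}:1  {6,7,8,9}:1
  |U|=5: {1,5,7,8,9}:5  {1,6,7,8,9}:5  {5,6,7,8,9}:2
  |U|=6: {1,5,6,7,8,9}:12  {4,5,6,7,8,9}:2
  |U|=7: {1,4,5,6,7,8,9}:14  {3,4,5,6,7,8,9}:2
  |U|=8: {1,3,4,5,6,7,8,9}:16  {2,3,4,5,6,7,8,9}:2
  start at 0(a): 18
  start at 1(c): 2
sum over floor = 20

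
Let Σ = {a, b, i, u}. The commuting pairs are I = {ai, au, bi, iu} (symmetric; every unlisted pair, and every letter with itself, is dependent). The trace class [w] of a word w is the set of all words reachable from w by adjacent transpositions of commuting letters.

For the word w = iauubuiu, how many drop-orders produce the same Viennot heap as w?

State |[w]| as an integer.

piece 0:i — minimal
piece 1:a — minimal
piece 2:u — minimal
piece 3:u rests on {2:u}
piece 4:b rests on {1:a, 3:u}
piece 5:u rests on {4:b}
piece 6:i rests on {0:i}
piece 7:u rests on {5:u}
minimal pieces: {0:i, 1:a, 2:u}
ways to finish when only these pieces remain (= sum over removing one remaining piece with nothing left below it):
  1 left: {6}→1  {7}→1
  2 left: {0,6}→1  {5,7}→1  {6,7}→2
  3 left: {0,6,7}→3  {4,5,7}→1  {5,6,7}→3
  4 left: {0,5,6,7}→6  {1,4,5,7}→1  {3,4,5,7}→1  {4,5,6,7}→4
  5 left: {0,4,5,6,7}→10  {1,3,4,5,7}→2  {1,4,5,6,7}→5  {2,3,4,5,7}→1  {3,4,5,6,7}→5
  6 left: {0,1,4,5,6,7}→15  {0,3,4,5,6,7}→15  {1,2,3,4,5,7}→3  {1,3,4,5,6,7}→12  {2,3,4,5,6,7}→6
  placing 0:i first → 21 extensions
  placing 1:a first → 21 extensions
  placing 2:u first → 42 extensions
total linear extensions = 84

84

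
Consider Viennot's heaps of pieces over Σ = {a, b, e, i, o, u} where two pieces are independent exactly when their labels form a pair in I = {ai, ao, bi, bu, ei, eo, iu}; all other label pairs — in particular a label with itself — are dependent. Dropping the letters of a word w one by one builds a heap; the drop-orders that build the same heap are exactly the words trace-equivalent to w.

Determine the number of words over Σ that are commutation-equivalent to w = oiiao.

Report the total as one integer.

5

piece 0:o — minimal
piece 1:i rests on {0:o}
piece 2:i rests on {1:i}
piece 3:a — minimal
piece 4:o rests on {2:i}
minimal pieces: {0:o, 3:a}
ways to finish when only these pieces remain (= sum over removing one remaining piece with nothing left below it):
  1 left: {3}→1  {4}→1
  2 left: {2,4}→1  {3,4}→2
  3 left: {1,2,4}→1  {2,3,4}→3
  placing 0:o first → 4 extensions
  placing 3:a first → 1 extensions
total linear extensions = 5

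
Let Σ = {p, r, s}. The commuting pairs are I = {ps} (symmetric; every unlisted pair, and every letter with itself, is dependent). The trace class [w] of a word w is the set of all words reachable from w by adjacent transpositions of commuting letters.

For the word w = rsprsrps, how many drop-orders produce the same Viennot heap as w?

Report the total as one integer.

4

piece 0:r — minimal
piece 1:s rests on {0:r}
piece 2:p rests on {0:r}
piece 3:r rests on {1:s, 2:p}
piece 4:s rests on {3:r}
piece 5:r rests on {4:s}
piece 6:p rests on {5:r}
piece 7:s rests on {5:r}
minimal pieces: {0:r}
ways to finish when only these pieces remain (= sum over removing one remaining piece with nothing left below it):
  1 left: {6}→1  {7}→1
  2 left: {6,7}→2
  3 left: {5,6,7}→2
  4 left: {4,5,6,7}→2
  5 left: {3,4,5,6,7}→2
  6 left: {1,3,4,5,6,7}→2  {2,3,4,5,6,7}→2
  placing 0:r first → 4 extensions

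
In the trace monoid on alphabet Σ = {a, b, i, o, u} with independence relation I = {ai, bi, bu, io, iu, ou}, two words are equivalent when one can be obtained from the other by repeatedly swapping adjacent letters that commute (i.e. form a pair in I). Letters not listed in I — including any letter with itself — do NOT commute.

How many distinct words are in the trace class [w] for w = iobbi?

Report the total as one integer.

drop 0:i onto floor
drop 1:o onto floor
drop 2:b onto {1:o}
drop 3:b onto {2:b}
drop 4:i onto {0:i}
ground layer = {0:i, 1:o}
drop-orders for the pieces not yet dropped (sum over which currently-grounded one goes next):
  1 to go: {3} 1  {4} 1
  2 to go: {0,4} 1  {2,3} 1  {3,4} 2
  3 to go: {0,3,4} 3  {1,2,3} 1  {2,3,4} 3
  if 0:i drops first: 4 orders
  if 1:o drops first: 6 orders
heap linearizations: 10

10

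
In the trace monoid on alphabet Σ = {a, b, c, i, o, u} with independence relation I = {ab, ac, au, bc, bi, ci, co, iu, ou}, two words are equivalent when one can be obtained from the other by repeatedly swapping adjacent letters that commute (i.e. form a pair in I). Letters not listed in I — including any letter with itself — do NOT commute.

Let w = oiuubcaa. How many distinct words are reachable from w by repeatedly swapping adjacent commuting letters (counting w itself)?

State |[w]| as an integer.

134

piece 0:o — minimal
piece 1:i rests on {0:o}
piece 2:u — minimal
piece 3:u rests on {2:u}
piece 4:b rests on {0:o, 3:u}
piece 5:c rests on {3:u}
piece 6:a rests on {1:i}
piece 7:a rests on {6:a}
minimal pieces: {0:o, 2:u}
ways to finish when only these pieces remain (= sum over removing one remaining piece with nothing left below it):
  1 left: {4}→1  {5}→1  {7}→1
  2 left: {4,5}→2  {4,7}→2  {5,7}→2  {6,7}→1
  3 left: {1,6,7}→1  {3,4,5}→2  {4,5,7}→6  {4,6,7}→3  {5,6,7}→3
  4 left: {1,4,6,7}→4  {1,5,6,7}→4  {2,3,4,5}→2  {3,4,5,7}→8  {4,5,6,7}→12
  5 left: {0,1,4,6,7}→4  {1,4,5,6,7}→20  {2,3,4,5,7}→10  {3,4,5,6,7}→20
  6 left: {0,1,4,5,6,7}→24  {1,3,4,5,6,7}→40  {2,3,4,5,6,7}→30
  placing 0:o first → 70 extensions
  placing 2:u first → 64 extensions
total linear extensions = 134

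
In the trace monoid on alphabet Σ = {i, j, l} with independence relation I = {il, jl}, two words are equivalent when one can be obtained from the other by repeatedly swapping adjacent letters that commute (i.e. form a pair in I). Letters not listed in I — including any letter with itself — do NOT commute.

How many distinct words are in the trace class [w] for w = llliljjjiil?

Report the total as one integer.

462

drop 0:l onto floor
drop 1:l onto {0:l}
drop 2:l onto {1:l}
drop 3:i onto floor
drop 4:l onto {2:l}
drop 5:j onto {3:i}
drop 6:j onto {5:j}
drop 7:j onto {6:j}
drop 8:i onto {7:j}
drop 9:i onto {8:i}
drop 10:l onto {4:l}
ground layer = {0:l, 3:i}
drop-orders for the pieces not yet dropped (sum over which currently-grounded one goes next):
  1 to go: {9} 1  {10} 1
  2 to go: {4,10} 1  {8,9} 1  {9,10} 2
  3 to go: {2,4,10} 1  {4,9,10} 3  {7,8,9} 1  {8,9,10} 3
  4 to go: {1,2,4,10} 1  {2,4,9,10} 4  {4,8,9,10} 6  {6,7,8,9} 1  {7,8,9,10} 4
  5 to go: {0,1,2,4,10} 1  {1,2,4,9,10} 5  {2,4,8,9,10} 10  {4,7,8,9,10} 10  {5,6,7,8,9} 1  {6,7,8,9,10} 5
  6 to go: {0,1,2,4,9,10} 6  {1,2,4,8,9,10} 15  {2,4,7,8,9,10} 20  {3,5,6,7,8,9} 1  {4,6,7,8,9,10} 15  {5,6,7,8,9,10} 6
  7 to go: {0,1,2,4,8,9,10} 21  {1,2,4,7,8,9,10} 35  {2,4,6,7,8,9,10} 35  {3,5,6,7,8,9,10} 7  {4,5,6,7,8,9,10} 21
  8 to go: {0,1,2,4,7,8,9,10} 56  {1,2,4,6,7,8,9,10} 70  {2,4,5,6,7,8,9,10} 56  {3,4,5,6,7,8,9,10} 28
  9 to go: {0,1,2,4,6,7,8,9,10} 126  {1,2,4,5,6,7,8,9,10} 126  {2,3,4,5,6,7,8,9,10} 84
  if 0:l drops first: 210 orders
  if 3:i drops first: 252 orders
heap linearizations: 462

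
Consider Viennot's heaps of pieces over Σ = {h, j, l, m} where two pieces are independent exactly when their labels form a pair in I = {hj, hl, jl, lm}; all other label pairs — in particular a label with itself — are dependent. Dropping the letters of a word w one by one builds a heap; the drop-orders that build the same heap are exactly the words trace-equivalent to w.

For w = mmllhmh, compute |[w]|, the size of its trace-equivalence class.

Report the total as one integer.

0(m) covers ∅
1(m) covers 0:m
2(l) covers ∅
3(l) covers 2:l
4(h) covers 1:m
5(m) covers 4:h
6(h) covers 5:m
floor of heap: 0:m, 2:l
completions by unplaced set U, small U first (add the entries for U minus each lowest piece of U):
  |U|=1: {3}:1  {6}:1
  |U|=2: {2,3}:1  {3,6}:2  {5,6}:1
  |U|=3: {2,3,6}:3  {3,5,6}:3  {4,5,6}:1
  |U|=4: {1,4,5,6}:1  {2,3,5,6}:6  {3,4,5,6}:4
  |U|=5: {0,1,4,5,6}:1  {1,3,4,5,6}:5  {2,3,4,5,6}:10
  start at 0(m): 15
  start at 2(l): 6
sum over floor = 21

21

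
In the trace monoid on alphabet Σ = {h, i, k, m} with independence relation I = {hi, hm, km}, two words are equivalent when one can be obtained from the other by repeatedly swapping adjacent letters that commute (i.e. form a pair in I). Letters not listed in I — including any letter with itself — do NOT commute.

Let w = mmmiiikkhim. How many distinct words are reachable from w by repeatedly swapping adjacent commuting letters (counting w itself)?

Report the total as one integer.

3

piece 0:m — minimal
piece 1:m rests on {0:m}
piece 2:m rests on {1:m}
piece 3:i rests on {2:m}
piece 4:i rests on {3:i}
piece 5:i rests on {4:i}
piece 6:k rests on {5:i}
piece 7:k rests on {6:k}
piece 8:h rests on {7:k}
piece 9:i rests on {7:k}
piece 10:m rests on {9:i}
minimal pieces: {0:m}
ways to finish when only these pieces remain (= sum over removing one remaining piece with nothing left below it):
  1 left: {8}→1  {10}→1
  2 left: {8,10}→2  {9,10}→1
  3 left: {8,9,10}→3
  4 left: {7,8,9,10}→3
  5 left: {6,7,8,9,10}→3
  6 left: {5,6,7,8,9,10}→3
  7 left: {4,5,6,7,8,9,10}→3
  8 left: {3,4,5,6,7,8,9,10}→3
  9 left: {2,3,4,5,6,7,8,9,10}→3
  placing 0:m first → 3 extensions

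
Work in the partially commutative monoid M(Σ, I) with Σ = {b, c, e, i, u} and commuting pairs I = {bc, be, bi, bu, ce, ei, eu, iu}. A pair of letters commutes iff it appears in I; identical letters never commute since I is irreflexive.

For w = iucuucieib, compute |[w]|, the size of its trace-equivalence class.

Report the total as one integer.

#0=i has no predecessor
#1=u has no predecessor
#2=c depends on [0:i, 1:u]
#3=u depends on [2:c]
#4=u depends on [3:u]
#5=c depends on [4:u]
#6=i depends on [5:c]
#7=e has no predecessor
#8=i depends on [6:i]
#9=b has no predecessor
sources: [0:i, 1:u, 7:e, 9:b]
N(rest) = Σ N(rest − s) over sources s of rest; N(one piece) = 1:
  size 1 → [7]=1  [8]=1  [9]=1
  size 2 → [6,8]=1  [7,8]=2  [7,9]=2  [8,9]=2
  size 3 → [5,6,8]=1  [6,7,8]=3  [6,8,9]=3  [7,8,9]=6
  size 4 → [4,5,6,8]=1  [5,6,7,8]=4  [5,6,8,9]=4  [6,7,8,9]=12
  size 5 → [3,4,5,6,8]=1  [4,5,6,7,8]=5  [4,5,6,8,9]=5  [5,6,7,8,9]=20
  size 6 → [2,3,4,5,6,8]=1  [3,4,5,6,7,8]=6  [3,4,5,6,8,9]=6  [4,5,6,7,8,9]=30
  size 7 → [0,2,3,4,5,6,8]=1  [1,2,3,4,5,6,8]=1  [2,3,4,5,6,7,8]=7  [2,3,4,5,6,8,9]=7  [3,4,5,6,7,8,9]=42
  size 8 → [0,1,2,3,4,5,6,8]=2  [0,2,3,4,5,6,7,8]=8  [0,2,3,4,5,6,8,9]=8  [1,2,3,4,5,6,7,8]=8  [1,2,3,4,5,6,8,9]=8  [2,3,4,5,6,7,8,9]=56
  first=0(i) contributes 72
  first=1(u) contributes 72
  first=7(e) contributes 18
  first=9(b) contributes 18
|[w]| = 180

180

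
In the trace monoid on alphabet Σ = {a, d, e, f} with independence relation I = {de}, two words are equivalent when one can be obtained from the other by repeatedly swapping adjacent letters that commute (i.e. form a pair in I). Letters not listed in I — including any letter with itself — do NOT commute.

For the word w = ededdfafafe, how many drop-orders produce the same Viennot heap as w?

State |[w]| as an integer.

10

#0=e has no predecessor
#1=d has no predecessor
#2=e depends on [0:e]
#3=d depends on [1:d]
#4=d depends on [3:d]
#5=f depends on [2:e, 4:d]
#6=a depends on [5:f]
#7=f depends on [6:a]
#8=a depends on [7:f]
#9=f depends on [8:a]
#10=e depends on [9:f]
sources: [0:e, 1:d]
N(rest) = Σ N(rest − s) over sources s of rest; N(one piece) = 1:
  size 1 → [10]=1
  size 2 → [9,10]=1
  size 3 → [8,9,10]=1
  size 4 → [7,8,9,10]=1
  size 5 → [6,7,8,9,10]=1
  size 6 → [5,6,7,8,9,10]=1
  size 7 → [2,5,6,7,8,9,10]=1  [4,5,6,7,8,9,10]=1
  size 8 → [0,2,5,6,7,8,9,10]=1  [2,4,5,6,7,8,9,10]=2  [3,4,5,6,7,8,9,10]=1
  size 9 → [0,2,4,5,6,7,8,9,10]=3  [1,3,4,5,6,7,8,9,10]=1  [2,3,4,5,6,7,8,9,10]=3
  first=0(e) contributes 4
  first=1(d) contributes 6
|[w]| = 10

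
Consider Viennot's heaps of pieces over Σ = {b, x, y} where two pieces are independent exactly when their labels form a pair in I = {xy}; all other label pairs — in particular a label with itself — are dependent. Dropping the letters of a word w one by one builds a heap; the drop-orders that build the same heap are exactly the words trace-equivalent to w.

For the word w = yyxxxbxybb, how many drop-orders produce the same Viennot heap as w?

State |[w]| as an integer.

20

drop 0:y onto floor
drop 1:y onto {0:y}
drop 2:x onto floor
drop 3:x onto {2:x}
drop 4:x onto {3:x}
drop 5:b onto {1:y, 4:x}
drop 6:x onto {5:b}
drop 7:y onto {5:b}
drop 8:b onto {6:x, 7:y}
drop 9:b onto {8:b}
ground layer = {0:y, 2:x}
drop-orders for the pieces not yet dropped (sum over which currently-grounded one goes next):
  1 to go: {9} 1
  2 to go: {8,9} 1
  3 to go: {6,8,9} 1  {7,8,9} 1
  4 to go: {6,7,8,9} 2
  5 to go: {5,6,7,8,9} 2
  6 to go: {1,5,6,7,8,9} 2  {4,5,6,7,8,9} 2
  7 to go: {0,1,5,6,7,8,9} 2  {1,4,5,6,7,8,9} 4  {3,4,5,6,7,8,9} 2
  8 to go: {0,1,4,5,6,7,8,9} 6  {1,3,4,5,6,7,8,9} 6  {2,3,4,5,6,7,8,9} 2
  if 0:y drops first: 8 orders
  if 2:x drops first: 12 orders
heap linearizations: 20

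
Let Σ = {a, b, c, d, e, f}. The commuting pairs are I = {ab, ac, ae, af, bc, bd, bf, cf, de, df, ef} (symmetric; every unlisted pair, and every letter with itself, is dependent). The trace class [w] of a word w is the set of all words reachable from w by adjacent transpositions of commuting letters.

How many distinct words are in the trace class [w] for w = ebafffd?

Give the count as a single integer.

#0=e has no predecessor
#1=b depends on [0:e]
#2=a has no predecessor
#3=f has no predecessor
#4=f depends on [3:f]
#5=f depends on [4:f]
#6=d depends on [2:a]
sources: [0:e, 2:a, 3:f]
N(rest) = Σ N(rest − s) over sources s of rest; N(one piece) = 1:
  size 1 → [1]=1  [5]=1  [6]=1
  size 2 → [0,1]=1  [1,5]=2  [1,6]=2  [2,6]=1  [4,5]=1  [5,6]=2
  size 3 → [0,1,5]=3  [0,1,6]=3  [1,2,6]=3  [1,4,5]=3  [1,5,6]=6  [2,5,6]=3  [3,4,5]=1  [4,5,6]=3
  size 4 → [0,1,2,6]=6  [0,1,4,5]=6  [0,1,5,6]=12  [1,2,5,6]=12  [1,3,4,5]=4  [1,4,5,6]=12  [2,4,5,6]=6  [3,4,5,6]=4
  size 5 → [0,1,2,5,6]=30  [0,1,3,4,5]=10  [0,1,4,5,6]=30  [1,2,4,5,6]=30  [1,3,4,5,6]=20  [2,3,4,5,6]=10
  first=0(e) contributes 60
  first=2(a) contributes 60
  first=3(f) contributes 90
|[w]| = 210

210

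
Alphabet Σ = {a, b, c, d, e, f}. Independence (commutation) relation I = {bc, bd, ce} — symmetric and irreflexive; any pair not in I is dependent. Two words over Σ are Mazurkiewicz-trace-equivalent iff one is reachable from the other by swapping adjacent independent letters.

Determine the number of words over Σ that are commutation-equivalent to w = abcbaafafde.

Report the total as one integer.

0(a) covers ∅
1(b) covers 0:a
2(c) covers 0:a
3(b) covers 1:b
4(a) covers 2:c, 3:b
5(a) covers 4:a
6(f) covers 5:a
7(a) covers 6:f
8(f) covers 7:a
9(d) covers 8:f
10(e) covers 9:d
floor of heap: 0:a
completions by unplaced set U, small U first (add the entries for U minus each lowest piece of U):
  |U|=1: {10}:1
  |U|=2: {9,10}:1
  |U|=3: {8,9,10}:1
  |U|=4: {7,8,9,10}:1
  |U|=5: {6,7,8,9,10}:1
  |U|=6: {5,6,7,8,9,10}:1
  |U|=7: {4,5,6,7,8,9,10}:1
  |U|=8: {2,4,5,6,7,8,9,10}:1  {3,4,5,6,7,8,9,10}:1
  |U|=9: {1,3,4,5,6,7,8,9,10}:1  {2,3,4,5,6,7,8,9,10}:2
  start at 0(a): 3

3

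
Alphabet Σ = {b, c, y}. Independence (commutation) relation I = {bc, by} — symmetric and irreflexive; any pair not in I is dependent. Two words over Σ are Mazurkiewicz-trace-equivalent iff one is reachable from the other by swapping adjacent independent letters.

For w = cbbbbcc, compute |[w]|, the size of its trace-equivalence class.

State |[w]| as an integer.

#0=c has no predecessor
#1=b has no predecessor
#2=b depends on [1:b]
#3=b depends on [2:b]
#4=b depends on [3:b]
#5=c depends on [0:c]
#6=c depends on [5:c]
sources: [0:c, 1:b]
N(rest) = Σ N(rest − s) over sources s of rest; N(one piece) = 1:
  size 1 → [4]=1  [6]=1
  size 2 → [3,4]=1  [4,6]=2  [5,6]=1
  size 3 → [0,5,6]=1  [2,3,4]=1  [3,4,6]=3  [4,5,6]=3
  size 4 → [0,4,5,6]=4  [1,2,3,4]=1  [2,3,4,6]=4  [3,4,5,6]=6
  size 5 → [0,3,4,5,6]=10  [1,2,3,4,6]=5  [2,3,4,5,6]=10
  first=0(c) contributes 15
  first=1(b) contributes 20
|[w]| = 35

35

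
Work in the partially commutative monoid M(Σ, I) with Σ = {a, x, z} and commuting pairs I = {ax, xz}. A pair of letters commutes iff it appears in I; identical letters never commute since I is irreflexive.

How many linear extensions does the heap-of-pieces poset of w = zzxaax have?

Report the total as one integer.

15

#0=z has no predecessor
#1=z depends on [0:z]
#2=x has no predecessor
#3=a depends on [1:z]
#4=a depends on [3:a]
#5=x depends on [2:x]
sources: [0:z, 2:x]
N(rest) = Σ N(rest − s) over sources s of rest; N(one piece) = 1:
  size 1 → [4]=1  [5]=1
  size 2 → [2,5]=1  [3,4]=1  [4,5]=2
  size 3 → [1,3,4]=1  [2,4,5]=3  [3,4,5]=3
  size 4 → [0,1,3,4]=1  [1,3,4,5]=4  [2,3,4,5]=6
  first=0(z) contributes 10
  first=2(x) contributes 5
|[w]| = 15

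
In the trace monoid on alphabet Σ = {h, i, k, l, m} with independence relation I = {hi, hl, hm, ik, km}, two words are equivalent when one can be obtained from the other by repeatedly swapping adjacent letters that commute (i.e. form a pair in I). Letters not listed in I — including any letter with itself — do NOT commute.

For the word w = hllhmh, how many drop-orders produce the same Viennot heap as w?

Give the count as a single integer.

20

0(h) covers ∅
1(l) covers ∅
2(l) covers 1:l
3(h) covers 0:h
4(m) covers 2:l
5(h) covers 3:h
floor of heap: 0:h, 1:l
completions by unplaced set U, small U first (add the entries for U minus each lowest piece of U):
  |U|=1: {4}:1  {5}:1
  |U|=2: {2,4}:1  {3,5}:1  {4,5}:2
  |U|=3: {0,3,5}:1  {1,2,4}:1  {2,4,5}:3  {3,4,5}:3
  |U|=4: {0,3,4,5}:4  {1,2,4,5}:4  {2,3,4,5}:6
  start at 0(h): 10
  start at 1(l): 10
sum over floor = 20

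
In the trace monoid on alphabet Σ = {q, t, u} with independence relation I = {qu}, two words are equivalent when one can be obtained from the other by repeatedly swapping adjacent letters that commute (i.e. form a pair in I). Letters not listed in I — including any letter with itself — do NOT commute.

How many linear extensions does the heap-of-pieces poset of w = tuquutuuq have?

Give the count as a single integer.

0(t) covers ∅
1(u) covers 0:t
2(q) covers 0:t
3(u) covers 1:u
4(u) covers 3:u
5(t) covers 2:q, 4:u
6(u) covers 5:t
7(u) covers 6:u
8(q) covers 5:t
floor of heap: 0:t
completions by unplaced set U, small U first (add the entries for U minus each lowest piece of U):
  |U|=1: {7}:1  {8}:1
  |U|=2: {6,7}:1  {7,8}:2
  |U|=3: {6,7,8}:3
  |U|=4: {5,6,7,8}:3
  |U|=5: {2,5,6,7,8}:3  {4,5,6,7,8}:3
  |U|=6: {2,4,5,6,7,8}:6  {3,4,5,6,7,8}:3
  |U|=7: {1,3,4,5,6,7,8}:3  {2,3,4,5,6,7,8}:9
  start at 0(t): 12

12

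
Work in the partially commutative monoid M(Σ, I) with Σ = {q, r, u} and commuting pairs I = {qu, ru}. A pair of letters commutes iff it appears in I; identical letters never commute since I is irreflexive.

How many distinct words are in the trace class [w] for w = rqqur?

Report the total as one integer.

5

0(r) covers ∅
1(q) covers 0:r
2(q) covers 1:q
3(u) covers ∅
4(r) covers 2:q
floor of heap: 0:r, 3:u
completions by unplaced set U, small U first (add the entries for U minus each lowest piece of U):
  |U|=1: {3}:1  {4}:1
  |U|=2: {2,4}:1  {3,4}:2
  |U|=3: {1,2,4}:1  {2,3,4}:3
  start at 0(r): 4
  start at 3(u): 1
sum over floor = 5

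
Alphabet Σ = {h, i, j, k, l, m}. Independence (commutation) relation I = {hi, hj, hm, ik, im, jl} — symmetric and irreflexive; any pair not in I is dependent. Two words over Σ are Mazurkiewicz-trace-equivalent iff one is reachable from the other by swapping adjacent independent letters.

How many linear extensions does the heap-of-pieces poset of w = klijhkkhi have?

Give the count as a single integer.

13

drop 0:k onto floor
drop 1:l onto {0:k}
drop 2:i onto {1:l}
drop 3:j onto {2:i}
drop 4:h onto {1:l}
drop 5:k onto {3:j, 4:h}
drop 6:k onto {5:k}
drop 7:h onto {6:k}
drop 8:i onto {3:j}
ground layer = {0:k}
drop-orders for the pieces not yet dropped (sum over which currently-grounded one goes next):
  1 to go: {7} 1  {8} 1
  2 to go: {6,7} 1  {7,8} 2
  3 to go: {5,6,7} 1  {6,7,8} 3
  4 to go: {4,5,6,7} 1  {5,6,7,8} 4
  5 to go: {3,5,6,7,8} 4  {4,5,6,7,8} 5
  6 to go: {2,3,5,6,7,8} 4  {3,4,5,6,7,8} 9
  7 to go: {2,3,4,5,6,7,8} 13
  if 0:k drops first: 13 orders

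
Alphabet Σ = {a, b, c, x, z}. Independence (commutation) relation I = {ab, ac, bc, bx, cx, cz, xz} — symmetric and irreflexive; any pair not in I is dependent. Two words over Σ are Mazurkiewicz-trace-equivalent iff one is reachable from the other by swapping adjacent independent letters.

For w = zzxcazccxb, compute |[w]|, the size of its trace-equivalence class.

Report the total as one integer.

drop 0:z onto floor
drop 1:z onto {0:z}
drop 2:x onto floor
drop 3:c onto floor
drop 4:a onto {1:z, 2:x}
drop 5:z onto {4:a}
drop 6:c onto {3:c}
drop 7:c onto {6:c}
drop 8:x onto {4:a}
drop 9:b onto {5:z}
ground layer = {0:z, 2:x, 3:c}
drop-orders for the pieces not yet dropped (sum over which currently-grounded one goes next):
  1 to go: {7} 1  {8} 1  {9} 1
  2 to go: {5,9} 1  {6,7} 1  {7,8} 2  {7,9} 2  {8,9} 2
  3 to go: {3,6,7} 1  {5,7,9} 3  {5,8,9} 3  {6,7,8} 3  {6,7,9} 3  {7,8,9} 6
  4 to go: {3,6,7,8} 4  {3,6,7,9} 4  {4,5,8,9} 3  {5,6,7,9} 6  {5,7,8,9} 12  {6,7,8,9} 12
  5 to go: {1,4,5,8,9} 3  {2,4,5,8,9} 3  {3,5,6,7,9} 10  {3,6,7,8,9} 20  {4,5,7,8,9} 15  {5,6,7,8,9} 30
  6 to go: {0,1,4,5,8,9} 3  {1,2,4,5,8,9} 6  {1,4,5,7,8,9} 18  {2,4,5,7,8,9} 18  {3,5,6,7,8,9} 60  {4,5,6,7,8,9} 45
  7 to go: {0,1,2,4,5,8,9} 9  {0,1,4,5,7,8,9} 21  {1,2,4,5,7,8,9} 42  {1,4,5,6,7,8,9} 63  {2,4,5,6,7,8,9} 63  {3,4,5,6,7,8,9} 105
  8 to go: {0,1,2,4,5,7,8,9} 72  {0,1,4,5,6,7,8,9} 84  {1,2,4,5,6,7,8,9} 168  {1,3,4,5,6,7,8,9} 168  {2,3,4,5,6,7,8,9} 168
  if 0:z drops first: 504 orders
  if 2:x drops first: 252 orders
  if 3:c drops first: 324 orders
heap linearizations: 1080

1080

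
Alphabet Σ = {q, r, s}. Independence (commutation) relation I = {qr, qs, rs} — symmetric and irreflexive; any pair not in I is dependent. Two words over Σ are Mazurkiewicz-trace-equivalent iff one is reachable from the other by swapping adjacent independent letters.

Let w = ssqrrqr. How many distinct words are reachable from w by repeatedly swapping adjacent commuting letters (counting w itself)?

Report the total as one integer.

210

drop 0:s onto floor
drop 1:s onto {0:s}
drop 2:q onto floor
drop 3:r onto floor
drop 4:r onto {3:r}
drop 5:q onto {2:q}
drop 6:r onto {4:r}
ground layer = {0:s, 2:q, 3:r}
drop-orders for the pieces not yet dropped (sum over which currently-grounded one goes next):
  1 to go: {1} 1  {5} 1  {6} 1
  2 to go: {0,1} 1  {1,5} 2  {1,6} 2  {2,5} 1  {4,6} 1  {5,6} 2
  3 to go: {0,1,5} 3  {0,1,6} 3  {1,2,5} 3  {1,4,6} 3  {1,5,6} 6  {2,5,6} 3  {3,4,6} 1  {4,5,6} 3
  4 to go: {0,1,2,5} 6  {0,1,4,6} 6  {0,1,5,6} 12  {1,2,5,6} 12  {1,3,4,6} 4  {1,4,5,6} 12  {2,4,5,6} 6  {3,4,5,6} 4
  5 to go: {0,1,2,5,6} 30  {0,1,3,4,6} 10  {0,1,4,5,6} 30  {1,2,4,5,6} 30  {1,3,4,5,6} 20  {2,3,4,5,6} 10
  if 0:s drops first: 60 orders
  if 2:q drops first: 60 orders
  if 3:r drops first: 90 orders
heap linearizations: 210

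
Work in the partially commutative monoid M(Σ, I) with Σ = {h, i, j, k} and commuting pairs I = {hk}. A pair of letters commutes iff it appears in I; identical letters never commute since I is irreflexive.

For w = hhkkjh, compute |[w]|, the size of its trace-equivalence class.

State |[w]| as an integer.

piece 0:h — minimal
piece 1:h rests on {0:h}
piece 2:k — minimal
piece 3:k rests on {2:k}
piece 4:j rests on {1:h, 3:k}
piece 5:h rests on {4:j}
minimal pieces: {0:h, 2:k}
ways to finish when only these pieces remain (= sum over removing one remaining piece with nothing left below it):
  1 left: {5}→1
  2 left: {4,5}→1
  3 left: {1,4,5}→1  {3,4,5}→1
  4 left: {0,1,4,5}→1  {1,3,4,5}→2  {2,3,4,5}→1
  placing 0:h first → 3 extensions
  placing 2:k first → 3 extensions
total linear extensions = 6

6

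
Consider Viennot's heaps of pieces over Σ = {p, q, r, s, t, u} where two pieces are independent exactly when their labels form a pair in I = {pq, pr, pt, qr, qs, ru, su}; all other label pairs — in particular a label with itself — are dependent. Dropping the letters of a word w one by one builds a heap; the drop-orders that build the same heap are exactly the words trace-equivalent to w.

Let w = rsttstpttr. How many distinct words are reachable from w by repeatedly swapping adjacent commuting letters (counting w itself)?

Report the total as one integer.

piece 0:r — minimal
piece 1:s rests on {0:r}
piece 2:t rests on {1:s}
piece 3:t rests on {2:t}
piece 4:s rests on {3:t}
piece 5:t rests on {4:s}
piece 6:p rests on {4:s}
piece 7:t rests on {5:t}
piece 8:t rests on {7:t}
piece 9:r rests on {8:t}
minimal pieces: {0:r}
ways to finish when only these pieces remain (= sum over removing one remaining piece with nothing left below it):
  1 left: {6}→1  {9}→1
  2 left: {6,9}→2  {8,9}→1
  3 left: {6,8,9}→3  {7,8,9}→1
  4 left: {5,7,8,9}→1  {6,7,8,9}→4
  5 left: {5,6,7,8,9}→5
  6 left: {4,5,6,7,8,9}→5
  7 left: {3,4,5,6,7,8,9}→5
  8 left: {2,3,4,5,6,7,8,9}→5
  placing 0:r first → 5 extensions

5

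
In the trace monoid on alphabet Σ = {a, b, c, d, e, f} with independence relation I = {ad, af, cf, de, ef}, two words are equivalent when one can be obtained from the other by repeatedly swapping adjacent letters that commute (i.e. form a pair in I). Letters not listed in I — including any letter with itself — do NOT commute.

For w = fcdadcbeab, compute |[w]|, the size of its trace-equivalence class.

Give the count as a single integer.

#0=f has no predecessor
#1=c has no predecessor
#2=d depends on [0:f, 1:c]
#3=a depends on [1:c]
#4=d depends on [2:d]
#5=c depends on [3:a, 4:d]
#6=b depends on [5:c]
#7=e depends on [6:b]
#8=a depends on [7:e]
#9=b depends on [8:a]
sources: [0:f, 1:c]
N(rest) = Σ N(rest − s) over sources s of rest; N(one piece) = 1:
  size 1 → [9]=1
  size 2 → [8,9]=1
  size 3 → [7,8,9]=1
  size 4 → [6,7,8,9]=1
  size 5 → [5,6,7,8,9]=1
  size 6 → [3,5,6,7,8,9]=1  [4,5,6,7,8,9]=1
  size 7 → [2,4,5,6,7,8,9]=1  [3,4,5,6,7,8,9]=2
  size 8 → [0,2,4,5,6,7,8,9]=1  [2,3,4,5,6,7,8,9]=3
  first=0(f) contributes 3
  first=1(c) contributes 4
|[w]| = 7

7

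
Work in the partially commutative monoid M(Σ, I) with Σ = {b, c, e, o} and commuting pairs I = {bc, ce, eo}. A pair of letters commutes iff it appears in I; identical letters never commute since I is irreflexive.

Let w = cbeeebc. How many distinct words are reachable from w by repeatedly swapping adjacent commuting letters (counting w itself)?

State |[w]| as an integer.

21

#0=c has no predecessor
#1=b has no predecessor
#2=e depends on [1:b]
#3=e depends on [2:e]
#4=e depends on [3:e]
#5=b depends on [4:e]
#6=c depends on [0:c]
sources: [0:c, 1:b]
N(rest) = Σ N(rest − s) over sources s of rest; N(one piece) = 1:
  size 1 → [5]=1  [6]=1
  size 2 → [0,6]=1  [4,5]=1  [5,6]=2
  size 3 → [0,5,6]=3  [3,4,5]=1  [4,5,6]=3
  size 4 → [0,4,5,6]=6  [2,3,4,5]=1  [3,4,5,6]=4
  size 5 → [0,3,4,5,6]=10  [1,2,3,4,5]=1  [2,3,4,5,6]=5
  first=0(c) contributes 6
  first=1(b) contributes 15
|[w]| = 21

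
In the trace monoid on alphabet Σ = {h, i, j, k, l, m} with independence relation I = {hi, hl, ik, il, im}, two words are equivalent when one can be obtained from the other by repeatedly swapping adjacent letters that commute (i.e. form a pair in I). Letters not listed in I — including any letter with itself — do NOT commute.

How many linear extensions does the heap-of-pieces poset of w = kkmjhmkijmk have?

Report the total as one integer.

drop 0:k onto floor
drop 1:k onto {0:k}
drop 2:m onto {1:k}
drop 3:j onto {2:m}
drop 4:h onto {3:j}
drop 5:m onto {4:h}
drop 6:k onto {5:m}
drop 7:i onto {3:j}
drop 8:j onto {6:k, 7:i}
drop 9:m onto {8:j}
drop 10:k onto {9:m}
ground layer = {0:k}
drop-orders for the pieces not yet dropped (sum over which currently-grounded one goes next):
  1 to go: {10} 1
  2 to go: {9,10} 1
  3 to go: {8,9,10} 1
  4 to go: {6,8,9,10} 1  {7,8,9,10} 1
  5 to go: {5,6,8,9,10} 1  {6,7,8,9,10} 2
  6 to go: {4,5,6,8,9,10} 1  {5,6,7,8,9,10} 3
  7 to go: {4,5,6,7,8,9,10} 4
  8 to go: {3,4,5,6,7,8,9,10} 4
  9 to go: {2,3,4,5,6,7,8,9,10} 4
  if 0:k drops first: 4 orders

4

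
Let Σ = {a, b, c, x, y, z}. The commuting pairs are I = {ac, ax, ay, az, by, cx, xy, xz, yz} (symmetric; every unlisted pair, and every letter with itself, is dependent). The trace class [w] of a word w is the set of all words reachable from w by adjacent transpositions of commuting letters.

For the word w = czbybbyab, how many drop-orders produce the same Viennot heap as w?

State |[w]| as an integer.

0(c) covers ∅
1(z) covers 0:c
2(b) covers 1:z
3(y) covers 0:c
4(b) covers 2:b
5(b) covers 4:b
6(y) covers 3:y
7(a) covers 5:b
8(b) covers 7:a
floor of heap: 0:c
completions by unplaced set U, small U first (add the entries for U minus each lowest piece of U):
  |U|=1: {6}:1  {8}:1
  |U|=2: {3,6}:1  {6,8}:2  {7,8}:1
  |U|=3: {3,6,8}:3  {5,7,8}:1  {6,7,8}:3
  |U|=4: {3,6,7,8}:6  {4,5,7,8}:1  {5,6,7,8}:4
  |U|=5: {2,4,5,7,8}:1  {3,5,6,7,8}:10  {4,5,6,7,8}:5
  |U|=6: {1,2,4,5,7,8}:1  {2,4,5,6,7,8}:6  {3,4,5,6,7,8}:15
  |U|=7: {1,2,4,5,6,7,8}:7  {2,3,4,5,6,7,8}:21
  start at 0(c): 28

28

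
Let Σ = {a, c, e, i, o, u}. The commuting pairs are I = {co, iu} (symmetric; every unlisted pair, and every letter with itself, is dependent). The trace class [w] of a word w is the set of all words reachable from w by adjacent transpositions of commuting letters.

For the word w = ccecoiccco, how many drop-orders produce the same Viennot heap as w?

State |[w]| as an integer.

#0=c has no predecessor
#1=c depends on [0:c]
#2=e depends on [1:c]
#3=c depends on [2:e]
#4=o depends on [2:e]
#5=i depends on [3:c, 4:o]
#6=c depends on [5:i]
#7=c depends on [6:c]
#8=c depends on [7:c]
#9=o depends on [5:i]
sources: [0:c]
N(rest) = Σ N(rest − s) over sources s of rest; N(one piece) = 1:
  size 1 → [8]=1  [9]=1
  size 2 → [7,8]=1  [8,9]=2
  size 3 → [6,7,8]=1  [7,8,9]=3
  size 4 → [6,7,8,9]=4
  size 5 → [5,6,7,8,9]=4
  size 6 → [3,5,6,7,8,9]=4  [4,5,6,7,8,9]=4
  size 7 → [3,4,5,6,7,8,9]=8
  size 8 → [2,3,4,5,6,7,8,9]=8
  first=0(c) contributes 8

8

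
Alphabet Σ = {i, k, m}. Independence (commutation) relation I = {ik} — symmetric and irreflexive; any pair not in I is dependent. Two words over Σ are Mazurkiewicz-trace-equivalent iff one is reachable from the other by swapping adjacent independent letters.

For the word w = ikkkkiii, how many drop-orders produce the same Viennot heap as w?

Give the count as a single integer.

70

0(i) covers ∅
1(k) covers ∅
2(k) covers 1:k
3(k) covers 2:k
4(k) covers 3:k
5(i) covers 0:i
6(i) covers 5:i
7(i) covers 6:i
floor of heap: 0:i, 1:k
completions by unplaced set U, small U first (add the entries for U minus each lowest piece of U):
  |U|=1: {4}:1  {7}:1
  |U|=2: {3,4}:1  {4,7}:2  {6,7}:1
  |U|=3: {2,3,4}:1  {3,4,7}:3  {4,6,7}:3  {5,6,7}:1
  |U|=4: {0,5,6,7}:1  {1,2,3,4}:1  {2,3,4,7}:4  {3,4,6,7}:6  {4,5,6,7}:4
  |U|=5: {0,4,5,6,7}:5  {1,2,3,4,7}:5  {2,3,4,6,7}:10  {3,4,5,6,7}:10
  |U|=6: {0,3,4,5,6,7}:15  {1,2,3,4,6,7}:15  {2,3,4,5,6,7}:20
  start at 0(i): 35
  start at 1(k): 35
sum over floor = 70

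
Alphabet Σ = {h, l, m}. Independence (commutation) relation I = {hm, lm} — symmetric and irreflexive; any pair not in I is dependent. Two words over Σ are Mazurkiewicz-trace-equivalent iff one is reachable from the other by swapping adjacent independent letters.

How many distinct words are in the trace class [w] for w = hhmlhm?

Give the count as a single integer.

15

drop 0:h onto floor
drop 1:h onto {0:h}
drop 2:m onto floor
drop 3:l onto {1:h}
drop 4:h onto {3:l}
drop 5:m onto {2:m}
ground layer = {0:h, 2:m}
drop-orders for the pieces not yet dropped (sum over which currently-grounded one goes next):
  1 to go: {4} 1  {5} 1
  2 to go: {2,5} 1  {3,4} 1  {4,5} 2
  3 to go: {1,3,4} 1  {2,4,5} 3  {3,4,5} 3
  4 to go: {0,1,3,4} 1  {1,3,4,5} 4  {2,3,4,5} 6
  if 0:h drops first: 10 orders
  if 2:m drops first: 5 orders
heap linearizations: 15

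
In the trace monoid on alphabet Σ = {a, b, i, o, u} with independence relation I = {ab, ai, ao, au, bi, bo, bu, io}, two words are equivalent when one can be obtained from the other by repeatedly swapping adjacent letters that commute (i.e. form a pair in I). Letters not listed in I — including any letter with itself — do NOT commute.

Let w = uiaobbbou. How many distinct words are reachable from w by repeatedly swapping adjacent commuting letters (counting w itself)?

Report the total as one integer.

0(u) covers ∅
1(i) covers 0:u
2(a) covers ∅
3(o) covers 0:u
4(b) covers ∅
5(b) covers 4:b
6(b) covers 5:b
7(o) covers 3:o
8(u) covers 1:i, 7:o
floor of heap: 0:u, 2:a, 4:b
completions by unplaced set U, small U first (add the entries for U minus each lowest piece of U):
  |U|=1: {2}:1  {6}:1  {8}:1
  |U|=2: {1,8}:1  {2,6}:2  {2,8}:2  {5,6}:1  {6,8}:2  {7,8}:1
  |U|=3: {1,2,8}:3  {1,6,8}:3  {1,7,8}:2  {2,5,6}:3  {2,6,8}:6  {2,7,8}:3  {3,7,8}:1  {4,5,6}:1  {5,6,8}:3  {6,7,8}:3
  |U|=4: {1,2,6,8}:12  {1,2,7,8}:8  {1,3,7,8}:3  {1,5,6,8}:6  {1,6,7,8}:8  {2,3,7,8}:4  {2,4,5,6}:4  {2,5,6,8}:12  {2,6,7,8}:12  {3,6,7,8}:4  {4,5,6,8}:4  {5,6,7,8}:6
  |U|=5: {0,1,3,7,8}:3  {1,2,3,7,8}:15  {1,2,5,6,8}:30  {1,2,6,7,8}:40  {1,3,6,7,8}:15  {1,4,5,6,8}:10  {1,5,6,7,8}:20  {2,3,6,7,8}:20  {2,4,5,6,8}:20  {2,5,6,7,8}:30  {3,5,6,7,8}:10  {4,5,6,7,8}:10
  |U|=6: {0,1,2,3,7,8}:18  {0,1,3,6,7,8}:18  {1,2,3,6,7,8}:90  {1,2,4,5,6,8}:60  {1,2,5,6,7,8}:120  {1,3,5,6,7,8}:45  {1,4,5,6,7,8}:40  {2,3,5,6,7,8}:60  {2,4,5,6,7,8}:60  {3,4,5,6,7,8}:20
  |U|=7: {0,1,2,3,6,7,8}:126  {0,1,3,5,6,7,8}:63  {1,2,3,5,6,7,8}:315  {1,2,4,5,6,7,8}:280  {1,3,4,5,6,7,8}:105  {2,3,4,5,6,7,8}:140
  start at 0(u): 840
  start at 2(a): 168
  start at 4(b): 504
sum over floor = 1512

1512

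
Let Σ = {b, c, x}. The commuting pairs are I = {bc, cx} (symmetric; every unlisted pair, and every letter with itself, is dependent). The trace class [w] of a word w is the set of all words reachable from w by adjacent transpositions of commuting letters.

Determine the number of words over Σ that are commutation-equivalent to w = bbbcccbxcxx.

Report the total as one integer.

drop 0:b onto floor
drop 1:b onto {0:b}
drop 2:b onto {1:b}
drop 3:c onto floor
drop 4:c onto {3:c}
drop 5:c onto {4:c}
drop 6:b onto {2:b}
drop 7:x onto {6:b}
drop 8:c onto {5:c}
drop 9:x onto {7:x}
drop 10:x onto {9:x}
ground layer = {0:b, 3:c}
drop-orders for the pieces not yet dropped (sum over which currently-grounded one goes next):
  1 to go: {8} 1  {10} 1
  2 to go: {5,8} 1  {8,10} 2  {9,10} 1
  3 to go: {4,5,8} 1  {5,8,10} 3  {7,9,10} 1  {8,9,10} 3
  4 to go: {3,4,5,8} 1  {4,5,8,10} 4  {5,8,9,10} 6  {6,7,9,10} 1  {7,8,9,10} 4
  5 to go: {2,6,7,9,10} 1  {3,4,5,8,10} 5  {4,5,8,9,10} 10  {5,7,8,9,10} 10  {6,7,8,9,10} 5
  6 to go: {1,2,6,7,9,10} 1  {2,6,7,8,9,10} 6  {3,4,5,8,9,10} 15  {4,5,7,8,9,10} 20  {5,6,7,8,9,10} 15
  7 to go: {0,1,2,6,7,9,10} 1  {1,2,6,7,8,9,10} 7  {2,5,6,7,8,9,10} 21  {3,4,5,7,8,9,10} 35  {4,5,6,7,8,9,10} 35
  8 to go: {0,1,2,6,7,8,9,10} 8  {1,2,5,6,7,8,9,10} 28  {2,4,5,6,7,8,9,10} 56  {3,4,5,6,7,8,9,10} 70
  9 to go: {0,1,2,5,6,7,8,9,10} 36  {1,2,4,5,6,7,8,9,10} 84  {2,3,4,5,6,7,8,9,10} 126
  if 0:b drops first: 210 orders
  if 3:c drops first: 120 orders
heap linearizations: 330

330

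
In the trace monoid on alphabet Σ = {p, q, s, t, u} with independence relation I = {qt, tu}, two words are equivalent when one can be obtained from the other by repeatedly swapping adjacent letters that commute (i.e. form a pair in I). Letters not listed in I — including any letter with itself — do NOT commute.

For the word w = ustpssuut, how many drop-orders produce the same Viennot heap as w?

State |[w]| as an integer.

3

0(u) covers ∅
1(s) covers 0:u
2(t) covers 1:s
3(p) covers 2:t
4(s) covers 3:p
5(s) covers 4:s
6(u) covers 5:s
7(u) covers 6:u
8(t) covers 5:s
floor of heap: 0:u
completions by unplaced set U, small U first (add the entries for U minus each lowest piece of U):
  |U|=1: {7}:1  {8}:1
  |U|=2: {6,7}:1  {7,8}:2
  |U|=3: {6,7,8}:3
  |U|=4: {5,6,7,8}:3
  |U|=5: {4,5,6,7,8}:3
  |U|=6: {3,4,5,6,7,8}:3
  |U|=7: {2,3,4,5,6,7,8}:3
  start at 0(u): 3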